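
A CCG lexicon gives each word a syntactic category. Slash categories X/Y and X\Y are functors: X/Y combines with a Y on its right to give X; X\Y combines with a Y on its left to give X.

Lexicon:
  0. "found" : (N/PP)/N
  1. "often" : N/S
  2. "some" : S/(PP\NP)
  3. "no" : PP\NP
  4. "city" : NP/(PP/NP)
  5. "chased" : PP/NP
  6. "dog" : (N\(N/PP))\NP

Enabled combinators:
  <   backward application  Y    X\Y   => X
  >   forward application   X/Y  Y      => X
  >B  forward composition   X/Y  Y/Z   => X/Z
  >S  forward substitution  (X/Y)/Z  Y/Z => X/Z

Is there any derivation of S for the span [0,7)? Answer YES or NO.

(N/PP)/N N/S S/(PP\NP) PP\NP NP/(PP/NP) PP/NP (N\(N/PP))\NP
CKY chart[0,7] = {N}; S ∉ chart

NO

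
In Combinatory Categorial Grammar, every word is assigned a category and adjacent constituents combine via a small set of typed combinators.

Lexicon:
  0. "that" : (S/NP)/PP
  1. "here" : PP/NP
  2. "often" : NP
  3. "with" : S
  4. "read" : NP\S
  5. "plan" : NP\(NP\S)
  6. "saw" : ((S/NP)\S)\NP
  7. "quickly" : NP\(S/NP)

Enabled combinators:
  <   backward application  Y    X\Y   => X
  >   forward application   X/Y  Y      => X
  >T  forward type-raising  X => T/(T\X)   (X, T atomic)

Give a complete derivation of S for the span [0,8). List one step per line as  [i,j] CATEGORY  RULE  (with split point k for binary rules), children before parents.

[0,1] (S/NP)/PP  lex  "that"
[1,2] PP/NP  lex  "here"
[2,3] NP  lex  "often"
[1,3] PP  >  k=2
[0,3] S/NP  >  k=1
[3,4] S  lex  "with"
[4,5] NP\S  lex  "read"
[5,6] NP\(NP\S)  lex  "plan"
[4,6] NP  <  k=5
[6,7] ((S/NP)\S)\NP  lex  "saw"
[4,7] (S/NP)\S  <  k=6
[3,7] S/NP  <  k=4
[7,8] NP\(S/NP)  lex  "quickly"
[3,8] NP  <  k=7
[0,8] S  >  k=3

[0,8] S   >
  [0,3] S/NP   >
    [0,1] "that" : (S/NP)/PP
    [1,3] PP   >
      [1,2] "here" : PP/NP
      [2,3] "often" : NP
  [3,8] NP   <
    [3,7] S/NP   <
      [3,4] "with" : S
      [4,7] (S/NP)\S   <
        [4,6] NP   <
          [4,5] "read" : NP\S
          [5,6] "plan" : NP\(NP\S)
        [6,7] "saw" : ((S/NP)\S)\NP
    [7,8] "quickly" : NP\(S/NP)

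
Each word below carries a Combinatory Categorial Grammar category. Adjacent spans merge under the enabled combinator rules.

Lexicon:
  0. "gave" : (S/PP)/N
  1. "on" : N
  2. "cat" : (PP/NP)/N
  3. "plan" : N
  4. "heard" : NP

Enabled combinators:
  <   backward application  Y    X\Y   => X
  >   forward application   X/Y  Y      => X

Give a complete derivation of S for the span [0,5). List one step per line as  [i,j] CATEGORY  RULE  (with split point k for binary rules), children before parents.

[0,5] S   >
  [0,2] S/PP   >
    [0,1] "gave" : (S/PP)/N
    [1,2] "on" : N
  [2,5] PP   >
    [2,4] PP/NP   >
      [2,3] "cat" : (PP/NP)/N
      [3,4] "plan" : N
    [4,5] "heard" : NP

[0,1] (S/PP)/N  lex  "gave"
[1,2] N  lex  "on"
[0,2] S/PP  >  k=1
[2,3] (PP/NP)/N  lex  "cat"
[3,4] N  lex  "plan"
[2,4] PP/NP  >  k=3
[4,5] NP  lex  "heard"
[2,5] PP  >  k=4
[0,5] S  >  k=2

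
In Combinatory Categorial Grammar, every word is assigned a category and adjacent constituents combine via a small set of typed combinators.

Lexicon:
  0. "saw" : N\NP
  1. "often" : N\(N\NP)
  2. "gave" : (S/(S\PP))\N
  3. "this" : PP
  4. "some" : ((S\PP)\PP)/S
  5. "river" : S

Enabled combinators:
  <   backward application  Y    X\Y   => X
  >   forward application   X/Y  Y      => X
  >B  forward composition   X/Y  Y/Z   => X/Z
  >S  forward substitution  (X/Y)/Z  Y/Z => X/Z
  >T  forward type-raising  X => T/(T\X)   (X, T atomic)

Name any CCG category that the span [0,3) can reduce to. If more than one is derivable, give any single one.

[0,6] S   >
  [0,3] S/(S\PP)   <
    [0,2] N   <
      [0,1] "saw" : N\NP
      [1,2] "often" : N\(N\NP)
    [2,3] "gave" : (S/(S\PP))\N
  [3,6] S\PP   <
    [3,4] "this" : PP
    [4,6] (S\PP)\PP   >
      [4,5] "some" : ((S\PP)\PP)/S
      [5,6] "river" : S

S/(S\PP)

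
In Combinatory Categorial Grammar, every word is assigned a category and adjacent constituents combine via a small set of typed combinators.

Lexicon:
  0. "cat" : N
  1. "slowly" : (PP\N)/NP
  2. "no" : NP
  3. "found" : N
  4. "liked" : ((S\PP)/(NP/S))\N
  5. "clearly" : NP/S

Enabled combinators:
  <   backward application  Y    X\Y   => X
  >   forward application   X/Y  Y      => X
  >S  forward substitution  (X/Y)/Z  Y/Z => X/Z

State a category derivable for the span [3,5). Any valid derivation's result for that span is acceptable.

[0,6] S   <
  [0,3] PP   <
    [0,1] "cat" : N
    [1,3] PP\N   >
      [1,2] "slowly" : (PP\N)/NP
      [2,3] "no" : NP
  [3,6] S\PP   >
    [3,5] (S\PP)/(NP/S)   <
      [3,4] "found" : N
      [4,5] "liked" : ((S\PP)/(NP/S))\N
    [5,6] "clearly" : NP/S

(S\PP)/(NP/S)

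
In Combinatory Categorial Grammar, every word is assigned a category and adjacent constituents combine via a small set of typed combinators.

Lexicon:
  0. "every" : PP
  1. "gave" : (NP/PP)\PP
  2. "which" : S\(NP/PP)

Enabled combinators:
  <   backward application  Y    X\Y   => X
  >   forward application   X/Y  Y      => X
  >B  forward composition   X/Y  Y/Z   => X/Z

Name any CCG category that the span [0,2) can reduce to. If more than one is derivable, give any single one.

NP/PP

[0,3] S   <
  [0,2] NP/PP   <
    [0,1] "every" : PP
    [1,2] "gave" : (NP/PP)\PP
  [2,3] "which" : S\(NP/PP)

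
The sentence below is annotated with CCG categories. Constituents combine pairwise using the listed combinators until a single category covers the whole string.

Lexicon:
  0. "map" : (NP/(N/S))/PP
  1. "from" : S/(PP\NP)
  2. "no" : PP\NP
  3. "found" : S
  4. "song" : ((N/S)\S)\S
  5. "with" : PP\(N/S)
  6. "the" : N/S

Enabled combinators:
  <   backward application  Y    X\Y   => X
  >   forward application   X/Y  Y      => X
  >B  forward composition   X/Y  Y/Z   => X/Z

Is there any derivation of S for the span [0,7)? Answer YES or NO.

NO

(NP/(N/S))/PP S/(PP\NP) PP\NP S ((N/S)\S)\S PP\(N/S) N/S
CKY chart[0,7] = {NP}; S ∉ chart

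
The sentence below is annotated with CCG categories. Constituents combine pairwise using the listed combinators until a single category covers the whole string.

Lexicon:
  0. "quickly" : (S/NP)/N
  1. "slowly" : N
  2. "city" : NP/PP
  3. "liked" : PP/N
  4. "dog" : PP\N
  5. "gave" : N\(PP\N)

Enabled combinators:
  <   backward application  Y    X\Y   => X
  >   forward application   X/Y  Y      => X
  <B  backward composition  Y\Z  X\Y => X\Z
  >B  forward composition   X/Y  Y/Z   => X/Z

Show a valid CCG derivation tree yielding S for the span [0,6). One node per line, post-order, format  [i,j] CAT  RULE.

[0,6] S   >
  [0,2] S/NP   >
    [0,1] "quickly" : (S/NP)/N
    [1,2] "slowly" : N
  [2,6] NP   >
    [2,4] NP/N   >B
      [2,3] "city" : NP/PP
      [3,4] "liked" : PP/N
    [4,6] N   <
      [4,5] "dog" : PP\N
      [5,6] "gave" : N\(PP\N)

[0,1] (S/NP)/N  lex  "quickly"
[1,2] N  lex  "slowly"
[0,2] S/NP  >  k=1
[2,3] NP/PP  lex  "city"
[3,4] PP/N  lex  "liked"
[2,4] NP/N  >B  k=3
[4,5] PP\N  lex  "dog"
[5,6] N\(PP\N)  lex  "gave"
[4,6] N  <  k=5
[2,6] NP  >  k=4
[0,6] S  >  k=2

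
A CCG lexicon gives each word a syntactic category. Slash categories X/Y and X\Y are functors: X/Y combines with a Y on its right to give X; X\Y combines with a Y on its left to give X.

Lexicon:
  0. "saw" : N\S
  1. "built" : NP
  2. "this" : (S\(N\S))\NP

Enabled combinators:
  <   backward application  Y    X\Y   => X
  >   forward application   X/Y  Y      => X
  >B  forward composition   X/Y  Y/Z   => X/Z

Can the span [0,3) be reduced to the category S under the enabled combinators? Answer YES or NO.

YES

[0,3] S   <
  [0,1] "saw" : N\S
  [1,3] S\(N\S)   <
    [1,2] "built" : NP
    [2,3] "this" : (S\(N\S))\NP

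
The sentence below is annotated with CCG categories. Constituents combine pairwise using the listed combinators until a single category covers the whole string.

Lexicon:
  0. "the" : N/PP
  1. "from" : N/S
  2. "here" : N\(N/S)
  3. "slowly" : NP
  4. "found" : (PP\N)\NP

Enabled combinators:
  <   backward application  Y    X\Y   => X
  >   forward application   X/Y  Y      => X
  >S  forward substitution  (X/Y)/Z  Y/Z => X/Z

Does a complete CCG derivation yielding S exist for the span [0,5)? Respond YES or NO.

N/PP N/S N\(N/S) NP (PP\N)\NP
CKY chart[0,5] = {N}; S ∉ chart

NO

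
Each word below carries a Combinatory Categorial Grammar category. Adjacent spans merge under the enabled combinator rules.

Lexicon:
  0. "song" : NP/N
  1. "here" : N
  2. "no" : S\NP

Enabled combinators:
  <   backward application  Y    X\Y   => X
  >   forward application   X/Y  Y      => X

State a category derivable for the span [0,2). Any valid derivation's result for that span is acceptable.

[0,3] S   <
  [0,2] NP   >
    [0,1] "song" : NP/N
    [1,2] "here" : N
  [2,3] "no" : S\NP

NP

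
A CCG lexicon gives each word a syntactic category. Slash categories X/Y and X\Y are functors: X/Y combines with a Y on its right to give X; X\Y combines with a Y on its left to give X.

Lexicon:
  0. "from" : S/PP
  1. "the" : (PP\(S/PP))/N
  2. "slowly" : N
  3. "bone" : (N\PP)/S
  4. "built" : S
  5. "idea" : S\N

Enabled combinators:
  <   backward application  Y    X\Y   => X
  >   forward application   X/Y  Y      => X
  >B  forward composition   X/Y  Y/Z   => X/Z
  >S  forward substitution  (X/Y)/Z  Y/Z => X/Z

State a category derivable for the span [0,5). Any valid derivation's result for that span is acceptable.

[0,6] S   <
  [0,5] N   <
    [0,3] PP   <
      [0,1] "from" : S/PP
      [1,3] PP\(S/PP)   >
        [1,2] "the" : (PP\(S/PP))/N
        [2,3] "slowly" : N
    [3,5] N\PP   >
      [3,4] "bone" : (N\PP)/S
      [4,5] "built" : S
  [5,6] "idea" : S\N

N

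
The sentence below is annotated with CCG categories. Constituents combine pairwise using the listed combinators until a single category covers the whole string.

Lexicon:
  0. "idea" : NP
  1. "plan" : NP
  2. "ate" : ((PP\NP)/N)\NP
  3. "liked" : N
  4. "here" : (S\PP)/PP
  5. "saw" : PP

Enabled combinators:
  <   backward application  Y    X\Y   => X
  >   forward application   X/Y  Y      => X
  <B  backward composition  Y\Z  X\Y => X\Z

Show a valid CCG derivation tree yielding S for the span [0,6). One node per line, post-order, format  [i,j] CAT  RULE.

[0,6] S   <
  [0,1] "idea" : NP
  [1,6] S\NP   <B
    [1,4] PP\NP   >
      [1,3] (PP\NP)/N   <
        [1,2] "plan" : NP
        [2,3] "ate" : ((PP\NP)/N)\NP
      [3,4] "liked" : N
    [4,6] S\PP   >
      [4,5] "here" : (S\PP)/PP
      [5,6] "saw" : PP

[0,1] NP  lex  "idea"
[1,2] NP  lex  "plan"
[2,3] ((PP\NP)/N)\NP  lex  "ate"
[1,3] (PP\NP)/N  <  k=2
[3,4] N  lex  "liked"
[1,4] PP\NP  >  k=3
[4,5] (S\PP)/PP  lex  "here"
[5,6] PP  lex  "saw"
[4,6] S\PP  >  k=5
[1,6] S\NP  <B  k=4
[0,6] S  <  k=1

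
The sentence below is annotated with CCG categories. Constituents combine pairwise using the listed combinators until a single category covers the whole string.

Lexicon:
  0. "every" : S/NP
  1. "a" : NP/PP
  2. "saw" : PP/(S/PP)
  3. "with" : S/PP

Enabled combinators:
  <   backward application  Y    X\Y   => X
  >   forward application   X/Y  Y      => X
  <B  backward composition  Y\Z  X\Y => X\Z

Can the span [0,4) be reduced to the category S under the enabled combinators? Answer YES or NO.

[0,4] S   >
  [0,1] "every" : S/NP
  [1,4] NP   >
    [1,2] "a" : NP/PP
    [2,4] PP   >
      [2,3] "saw" : PP/(S/PP)
      [3,4] "with" : S/PP

YES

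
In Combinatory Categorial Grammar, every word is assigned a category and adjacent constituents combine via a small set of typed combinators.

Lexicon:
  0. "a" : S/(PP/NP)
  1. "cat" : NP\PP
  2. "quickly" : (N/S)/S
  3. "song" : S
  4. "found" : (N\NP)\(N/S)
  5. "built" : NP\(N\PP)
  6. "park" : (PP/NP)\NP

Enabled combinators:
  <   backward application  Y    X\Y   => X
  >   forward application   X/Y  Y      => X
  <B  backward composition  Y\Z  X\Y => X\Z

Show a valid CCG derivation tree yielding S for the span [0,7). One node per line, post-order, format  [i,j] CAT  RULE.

[0,1] S/(PP/NP)  lex  "a"
[1,2] NP\PP  lex  "cat"
[2,3] (N/S)/S  lex  "quickly"
[3,4] S  lex  "song"
[2,4] N/S  >  k=3
[4,5] (N\NP)\(N/S)  lex  "found"
[2,5] N\NP  <  k=4
[1,5] N\PP  <B  k=2
[5,6] NP\(N\PP)  lex  "built"
[1,6] NP  <  k=5
[6,7] (PP/NP)\NP  lex  "park"
[1,7] PP/NP  <  k=6
[0,7] S  >  k=1

[0,7] S   >
  [0,1] "a" : S/(PP/NP)
  [1,7] PP/NP   <
    [1,6] NP   <
      [1,5] N\PP   <B
        [1,2] "cat" : NP\PP
        [2,5] N\NP   <
          [2,4] N/S   >
            [2,3] "quickly" : (N/S)/S
            [3,4] "song" : S
          [4,5] "found" : (N\NP)\(N/S)
      [5,6] "built" : NP\(N\PP)
    [6,7] "park" : (PP/NP)\NP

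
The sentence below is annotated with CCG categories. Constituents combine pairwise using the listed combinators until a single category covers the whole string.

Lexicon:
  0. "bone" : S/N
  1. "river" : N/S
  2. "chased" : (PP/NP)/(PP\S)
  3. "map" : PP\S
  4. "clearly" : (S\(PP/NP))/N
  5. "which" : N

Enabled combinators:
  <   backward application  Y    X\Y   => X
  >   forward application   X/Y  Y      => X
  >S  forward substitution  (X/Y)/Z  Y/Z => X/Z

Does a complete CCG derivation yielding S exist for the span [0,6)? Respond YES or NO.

[0,6] S   >
  [0,1] "bone" : S/N
  [1,6] N   >
    [1,2] "river" : N/S
    [2,6] S   <
      [2,4] PP/NP   >
        [2,3] "chased" : (PP/NP)/(PP\S)
        [3,4] "map" : PP\S
      [4,6] S\(PP/NP)   >
        [4,5] "clearly" : (S\(PP/NP))/N
        [5,6] "which" : N

YES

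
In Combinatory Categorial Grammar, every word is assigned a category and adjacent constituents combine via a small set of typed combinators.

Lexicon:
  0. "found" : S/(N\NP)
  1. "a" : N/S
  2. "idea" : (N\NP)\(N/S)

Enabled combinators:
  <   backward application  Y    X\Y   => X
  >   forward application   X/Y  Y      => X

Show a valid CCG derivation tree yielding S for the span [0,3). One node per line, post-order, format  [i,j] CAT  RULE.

[0,1] S/(N\NP)  lex  "found"
[1,2] N/S  lex  "a"
[2,3] (N\NP)\(N/S)  lex  "idea"
[1,3] N\NP  <  k=2
[0,3] S  >  k=1

[0,3] S   >
  [0,1] "found" : S/(N\NP)
  [1,3] N\NP   <
    [1,2] "a" : N/S
    [2,3] "idea" : (N\NP)\(N/S)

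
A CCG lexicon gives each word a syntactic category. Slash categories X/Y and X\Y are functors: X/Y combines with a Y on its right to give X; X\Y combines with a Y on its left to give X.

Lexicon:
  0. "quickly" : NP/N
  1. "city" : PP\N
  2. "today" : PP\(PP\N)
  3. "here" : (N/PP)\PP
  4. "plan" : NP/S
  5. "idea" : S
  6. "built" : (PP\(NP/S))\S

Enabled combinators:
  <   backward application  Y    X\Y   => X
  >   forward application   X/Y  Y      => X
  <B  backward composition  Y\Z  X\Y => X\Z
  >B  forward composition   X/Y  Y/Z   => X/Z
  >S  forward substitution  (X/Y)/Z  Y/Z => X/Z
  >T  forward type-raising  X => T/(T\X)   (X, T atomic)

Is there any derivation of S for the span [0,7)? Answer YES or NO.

NO

NP/N PP\N PP\(PP\N) (N/PP)\PP NP/S S (PP\(NP/S))\S
CKY chart[0,7] = {N/(N\NP), NP, NP/(NP\NP), NP/(N\N), NP/(PP\PP), PP/(PP\NP), S/(S\NP)}; S ∉ chart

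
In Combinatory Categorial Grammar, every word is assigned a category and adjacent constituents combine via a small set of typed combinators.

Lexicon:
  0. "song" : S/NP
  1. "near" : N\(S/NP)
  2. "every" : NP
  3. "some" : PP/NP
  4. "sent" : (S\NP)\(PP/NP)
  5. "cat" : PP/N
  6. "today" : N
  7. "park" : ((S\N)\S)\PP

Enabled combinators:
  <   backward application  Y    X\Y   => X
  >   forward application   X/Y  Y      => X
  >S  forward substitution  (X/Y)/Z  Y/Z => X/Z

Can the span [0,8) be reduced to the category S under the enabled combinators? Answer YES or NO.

[0,8] S   <
  [0,2] N   <
    [0,1] "song" : S/NP
    [1,2] "near" : N\(S/NP)
  [2,8] S\N   <
    [2,5] S   <
      [2,3] "every" : NP
      [3,5] S\NP   <
        [3,4] "some" : PP/NP
        [4,5] "sent" : (S\NP)\(PP/NP)
    [5,8] (S\N)\S   <
      [5,7] PP   >
        [5,6] "cat" : PP/N
        [6,7] "today" : N
      [7,8] "park" : ((S\N)\S)\PP

YES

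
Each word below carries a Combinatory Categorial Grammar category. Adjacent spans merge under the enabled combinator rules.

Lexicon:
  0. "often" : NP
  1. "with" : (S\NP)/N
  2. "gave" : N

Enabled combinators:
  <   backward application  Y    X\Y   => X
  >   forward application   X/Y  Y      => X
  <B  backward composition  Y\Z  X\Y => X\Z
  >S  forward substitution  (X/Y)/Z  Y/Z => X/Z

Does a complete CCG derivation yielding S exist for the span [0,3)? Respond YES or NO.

[0,3] S   <
  [0,1] "often" : NP
  [1,3] S\NP   >
    [1,2] "with" : (S\NP)/N
    [2,3] "gave" : N

YES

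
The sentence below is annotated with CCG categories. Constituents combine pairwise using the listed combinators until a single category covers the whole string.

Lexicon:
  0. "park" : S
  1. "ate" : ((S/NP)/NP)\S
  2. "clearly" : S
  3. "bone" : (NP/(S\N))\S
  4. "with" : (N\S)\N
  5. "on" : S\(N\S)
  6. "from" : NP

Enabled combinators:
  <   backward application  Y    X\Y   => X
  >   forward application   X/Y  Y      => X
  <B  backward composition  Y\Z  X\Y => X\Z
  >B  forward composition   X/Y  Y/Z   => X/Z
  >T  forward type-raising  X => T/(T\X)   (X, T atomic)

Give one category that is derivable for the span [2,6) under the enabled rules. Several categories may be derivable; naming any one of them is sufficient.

NP

[0,7] S   >
  [0,6] S/NP   >
    [0,2] (S/NP)/NP   <
      [0,1] "park" : S
      [1,2] "ate" : ((S/NP)/NP)\S
    [2,6] NP   >
      [2,4] NP/(S\N)   <
        [2,3] "clearly" : S
        [3,4] "bone" : (NP/(S\N))\S
      [4,6] S\N   <B
        [4,5] "with" : (N\S)\N
        [5,6] "on" : S\(N\S)
  [6,7] "from" : NP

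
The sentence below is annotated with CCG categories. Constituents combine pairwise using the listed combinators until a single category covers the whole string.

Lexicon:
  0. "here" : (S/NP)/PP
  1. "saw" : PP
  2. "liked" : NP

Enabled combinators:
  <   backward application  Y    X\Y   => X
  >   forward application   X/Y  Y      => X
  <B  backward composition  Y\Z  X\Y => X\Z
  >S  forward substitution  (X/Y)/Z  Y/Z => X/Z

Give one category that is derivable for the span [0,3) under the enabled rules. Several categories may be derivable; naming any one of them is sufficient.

[0,3] S   >
  [0,2] S/NP   >
    [0,1] "here" : (S/NP)/PP
    [1,2] "saw" : PP
  [2,3] "liked" : NP

S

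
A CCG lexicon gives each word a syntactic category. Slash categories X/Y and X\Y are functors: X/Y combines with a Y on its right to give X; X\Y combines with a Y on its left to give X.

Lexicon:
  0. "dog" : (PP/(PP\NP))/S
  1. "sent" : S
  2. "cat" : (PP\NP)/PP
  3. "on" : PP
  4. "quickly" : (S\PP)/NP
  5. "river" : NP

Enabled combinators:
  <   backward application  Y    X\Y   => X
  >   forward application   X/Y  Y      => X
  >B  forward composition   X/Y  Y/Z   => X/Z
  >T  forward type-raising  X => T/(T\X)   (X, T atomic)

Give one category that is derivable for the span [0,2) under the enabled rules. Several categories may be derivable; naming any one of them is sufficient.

[0,6] S   <
  [0,4] PP   >
    [0,2] PP/(PP\NP)   >
      [0,1] "dog" : (PP/(PP\NP))/S
      [1,2] "sent" : S
    [2,4] PP\NP   >
      [2,3] "cat" : (PP\NP)/PP
      [3,4] "on" : PP
  [4,6] S\PP   >
    [4,5] "quickly" : (S\PP)/NP
    [5,6] "river" : NP

PP/(PP\NP)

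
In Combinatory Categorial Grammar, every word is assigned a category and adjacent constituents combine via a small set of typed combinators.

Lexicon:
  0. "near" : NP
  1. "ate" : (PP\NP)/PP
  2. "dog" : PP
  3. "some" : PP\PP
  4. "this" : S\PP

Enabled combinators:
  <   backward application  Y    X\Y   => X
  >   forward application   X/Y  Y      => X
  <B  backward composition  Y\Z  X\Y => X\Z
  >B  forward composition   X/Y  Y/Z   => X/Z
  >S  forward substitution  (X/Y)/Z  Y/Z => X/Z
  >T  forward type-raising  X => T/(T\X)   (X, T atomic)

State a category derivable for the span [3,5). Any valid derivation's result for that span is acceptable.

S\PP

[0,5] S   <
  [0,3] PP   >
    [0,1] PP/(PP\NP)   >T
      [0,1] "near" : NP
    [1,3] PP\NP   >
      [1,2] "ate" : (PP\NP)/PP
      [2,3] "dog" : PP
  [3,5] S\PP   <B
    [3,4] "some" : PP\PP
    [4,5] "this" : S\PP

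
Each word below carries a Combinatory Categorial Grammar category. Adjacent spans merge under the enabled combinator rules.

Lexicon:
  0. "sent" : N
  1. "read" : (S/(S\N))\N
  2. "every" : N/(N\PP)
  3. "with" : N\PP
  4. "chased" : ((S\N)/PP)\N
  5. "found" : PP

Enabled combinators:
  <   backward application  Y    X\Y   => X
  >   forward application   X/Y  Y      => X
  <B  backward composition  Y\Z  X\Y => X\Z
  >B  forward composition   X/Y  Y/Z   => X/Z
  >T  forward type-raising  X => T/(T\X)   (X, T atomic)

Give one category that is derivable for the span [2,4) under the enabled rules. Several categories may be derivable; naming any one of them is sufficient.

N

[0,6] S   >
  [0,2] S/(S\N)   <
    [0,1] "sent" : N
    [1,2] "read" : (S/(S\N))\N
  [2,6] S\N   >
    [2,5] (S\N)/PP   <
      [2,4] N   >
        [2,3] "every" : N/(N\PP)
        [3,4] "with" : N\PP
      [4,5] "chased" : ((S\N)/PP)\N
    [5,6] "found" : PP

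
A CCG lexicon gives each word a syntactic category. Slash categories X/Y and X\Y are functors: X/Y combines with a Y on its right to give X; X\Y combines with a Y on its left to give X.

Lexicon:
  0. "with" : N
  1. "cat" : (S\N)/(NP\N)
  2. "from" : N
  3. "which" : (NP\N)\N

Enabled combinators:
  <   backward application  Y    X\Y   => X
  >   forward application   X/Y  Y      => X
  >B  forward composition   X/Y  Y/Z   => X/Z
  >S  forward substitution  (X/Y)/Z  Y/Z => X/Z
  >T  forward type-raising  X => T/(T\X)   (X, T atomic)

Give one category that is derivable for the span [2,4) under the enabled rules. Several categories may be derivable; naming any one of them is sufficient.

NP\N

[0,4] S   >
  [0,1] S/(S\N)   >T
    [0,1] "with" : N
  [1,4] S\N   >
    [1,2] "cat" : (S\N)/(NP\N)
    [2,4] NP\N   <
      [2,3] "from" : N
      [3,4] "which" : (NP\N)\N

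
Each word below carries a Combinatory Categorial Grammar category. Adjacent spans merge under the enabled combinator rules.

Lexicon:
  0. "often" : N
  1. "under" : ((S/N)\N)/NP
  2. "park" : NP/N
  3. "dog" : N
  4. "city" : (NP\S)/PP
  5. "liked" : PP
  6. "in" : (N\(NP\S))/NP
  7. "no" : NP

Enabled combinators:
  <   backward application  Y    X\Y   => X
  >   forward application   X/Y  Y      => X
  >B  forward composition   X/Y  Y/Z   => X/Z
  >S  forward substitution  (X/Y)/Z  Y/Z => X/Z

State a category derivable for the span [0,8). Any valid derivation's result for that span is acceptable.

[0,8] S   >
  [0,4] S/N   <
    [0,1] "often" : N
    [1,4] (S/N)\N   >
      [1,2] "under" : ((S/N)\N)/NP
      [2,4] NP   >
        [2,3] "park" : NP/N
        [3,4] "dog" : N
  [4,8] N   <
    [4,6] NP\S   >
      [4,5] "city" : (NP\S)/PP
      [5,6] "liked" : PP
    [6,8] N\(NP\S)   >
      [6,7] "in" : (N\(NP\S))/NP
      [7,8] "no" : NP

S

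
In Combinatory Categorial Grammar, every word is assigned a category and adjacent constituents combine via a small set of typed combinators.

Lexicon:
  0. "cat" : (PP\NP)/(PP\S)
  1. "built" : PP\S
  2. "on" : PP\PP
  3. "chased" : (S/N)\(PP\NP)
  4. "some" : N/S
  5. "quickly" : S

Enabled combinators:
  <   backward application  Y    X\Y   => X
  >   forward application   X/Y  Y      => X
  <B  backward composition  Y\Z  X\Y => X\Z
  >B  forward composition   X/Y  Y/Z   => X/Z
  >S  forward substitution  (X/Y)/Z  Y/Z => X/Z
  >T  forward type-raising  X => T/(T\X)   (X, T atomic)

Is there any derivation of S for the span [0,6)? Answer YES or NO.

[0,6] S   >
  [0,4] S/N   <
    [0,3] PP\NP   >
      [0,1] "cat" : (PP\NP)/(PP\S)
      [1,3] PP\S   <B
        [1,2] "built" : PP\S
        [2,3] "on" : PP\PP
    [3,4] "chased" : (S/N)\(PP\NP)
  [4,6] N   >
    [4,5] "some" : N/S
    [5,6] "quickly" : S

YES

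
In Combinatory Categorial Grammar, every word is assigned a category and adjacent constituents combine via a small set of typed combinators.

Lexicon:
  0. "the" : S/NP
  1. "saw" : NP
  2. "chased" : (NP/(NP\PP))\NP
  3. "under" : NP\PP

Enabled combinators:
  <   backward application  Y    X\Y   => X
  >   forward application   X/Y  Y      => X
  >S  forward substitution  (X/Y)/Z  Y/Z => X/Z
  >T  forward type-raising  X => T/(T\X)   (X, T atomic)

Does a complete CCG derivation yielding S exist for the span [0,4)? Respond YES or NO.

[0,4] S   >
  [0,1] "the" : S/NP
  [1,4] NP   >
    [1,3] NP/(NP\PP)   <
      [1,2] "saw" : NP
      [2,3] "chased" : (NP/(NP\PP))\NP
    [3,4] "under" : NP\PP

YES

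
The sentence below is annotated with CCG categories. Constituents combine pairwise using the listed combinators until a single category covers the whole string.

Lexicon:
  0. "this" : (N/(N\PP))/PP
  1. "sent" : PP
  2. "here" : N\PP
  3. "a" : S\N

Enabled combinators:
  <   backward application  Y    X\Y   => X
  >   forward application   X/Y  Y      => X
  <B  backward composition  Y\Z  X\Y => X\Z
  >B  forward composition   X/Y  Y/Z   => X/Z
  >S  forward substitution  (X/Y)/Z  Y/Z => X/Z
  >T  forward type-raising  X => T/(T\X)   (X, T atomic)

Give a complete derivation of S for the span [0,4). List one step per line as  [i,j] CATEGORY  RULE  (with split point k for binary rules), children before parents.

[0,4] S   <
  [0,3] N   >
    [0,2] N/(N\PP)   >
      [0,1] "this" : (N/(N\PP))/PP
      [1,2] "sent" : PP
    [2,3] "here" : N\PP
  [3,4] "a" : S\N

[0,1] (N/(N\PP))/PP  lex  "this"
[1,2] PP  lex  "sent"
[0,2] N/(N\PP)  >  k=1
[2,3] N\PP  lex  "here"
[0,3] N  >  k=2
[3,4] S\N  lex  "a"
[0,4] S  <  k=3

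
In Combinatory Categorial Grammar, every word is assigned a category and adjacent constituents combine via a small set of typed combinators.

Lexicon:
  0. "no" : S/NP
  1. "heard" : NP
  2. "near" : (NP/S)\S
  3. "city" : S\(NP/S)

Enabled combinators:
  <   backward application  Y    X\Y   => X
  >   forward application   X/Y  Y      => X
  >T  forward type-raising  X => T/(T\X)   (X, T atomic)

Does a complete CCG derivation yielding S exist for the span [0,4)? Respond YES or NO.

YES

[0,4] S   <
  [0,3] NP/S   <
    [0,2] S   >
      [0,1] "no" : S/NP
      [1,2] "heard" : NP
    [2,3] "near" : (NP/S)\S
  [3,4] "city" : S\(NP/S)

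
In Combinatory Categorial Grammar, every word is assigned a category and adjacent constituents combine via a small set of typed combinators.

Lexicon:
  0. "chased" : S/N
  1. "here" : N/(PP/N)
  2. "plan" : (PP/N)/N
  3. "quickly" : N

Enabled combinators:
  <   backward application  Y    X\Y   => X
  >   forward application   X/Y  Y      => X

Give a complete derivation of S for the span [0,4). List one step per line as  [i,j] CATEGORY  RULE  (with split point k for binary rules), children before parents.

[0,4] S   >
  [0,1] "chased" : S/N
  [1,4] N   >
    [1,2] "here" : N/(PP/N)
    [2,4] PP/N   >
      [2,3] "plan" : (PP/N)/N
      [3,4] "quickly" : N

[0,1] S/N  lex  "chased"
[1,2] N/(PP/N)  lex  "here"
[2,3] (PP/N)/N  lex  "plan"
[3,4] N  lex  "quickly"
[2,4] PP/N  >  k=3
[1,4] N  >  k=2
[0,4] S  >  k=1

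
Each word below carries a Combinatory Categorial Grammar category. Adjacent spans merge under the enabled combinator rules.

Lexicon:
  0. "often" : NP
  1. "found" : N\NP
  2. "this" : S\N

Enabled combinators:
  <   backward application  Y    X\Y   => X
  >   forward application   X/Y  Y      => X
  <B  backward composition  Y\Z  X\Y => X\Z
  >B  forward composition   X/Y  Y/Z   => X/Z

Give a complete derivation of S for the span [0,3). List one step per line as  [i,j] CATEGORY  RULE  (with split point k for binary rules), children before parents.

[0,3] S   <
  [0,1] "often" : NP
  [1,3] S\NP   <B
    [1,2] "found" : N\NP
    [2,3] "this" : S\N

[0,1] NP  lex  "often"
[1,2] N\NP  lex  "found"
[2,3] S\N  lex  "this"
[1,3] S\NP  <B  k=2
[0,3] S  <  k=1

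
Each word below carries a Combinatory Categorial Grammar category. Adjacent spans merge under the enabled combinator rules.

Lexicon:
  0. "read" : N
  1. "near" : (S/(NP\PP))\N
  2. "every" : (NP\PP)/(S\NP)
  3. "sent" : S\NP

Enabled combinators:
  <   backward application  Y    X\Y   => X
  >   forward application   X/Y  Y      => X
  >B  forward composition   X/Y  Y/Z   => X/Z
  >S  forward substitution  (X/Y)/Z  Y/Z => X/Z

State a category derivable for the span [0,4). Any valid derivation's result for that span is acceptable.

S

[0,4] S   >
  [0,2] S/(NP\PP)   <
    [0,1] "read" : N
    [1,2] "near" : (S/(NP\PP))\N
  [2,4] NP\PP   >
    [2,3] "every" : (NP\PP)/(S\NP)
    [3,4] "sent" : S\NP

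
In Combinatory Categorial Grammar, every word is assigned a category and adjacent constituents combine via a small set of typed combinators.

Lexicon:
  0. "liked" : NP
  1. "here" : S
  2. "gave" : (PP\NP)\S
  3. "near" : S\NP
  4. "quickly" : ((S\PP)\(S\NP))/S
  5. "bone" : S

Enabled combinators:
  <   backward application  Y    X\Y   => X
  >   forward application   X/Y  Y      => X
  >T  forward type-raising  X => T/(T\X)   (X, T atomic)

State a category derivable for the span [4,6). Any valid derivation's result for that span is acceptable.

[0,6] S   <
  [0,3] PP   >
    [0,1] PP/(PP\NP)   >T
      [0,1] "liked" : NP
    [1,3] PP\NP   <
      [1,2] "here" : S
      [2,3] "gave" : (PP\NP)\S
  [3,6] S\PP   <
    [3,4] "near" : S\NP
    [4,6] (S\PP)\(S\NP)   >
      [4,5] "quickly" : ((S\PP)\(S\NP))/S
      [5,6] "bone" : S

(S\PP)\(S\NP)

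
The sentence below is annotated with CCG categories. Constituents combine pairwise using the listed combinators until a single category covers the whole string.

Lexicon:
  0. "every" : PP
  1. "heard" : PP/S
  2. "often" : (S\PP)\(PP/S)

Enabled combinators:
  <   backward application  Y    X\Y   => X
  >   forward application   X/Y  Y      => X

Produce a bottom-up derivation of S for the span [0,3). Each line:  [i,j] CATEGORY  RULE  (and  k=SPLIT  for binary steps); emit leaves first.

[0,1] PP  lex  "every"
[1,2] PP/S  lex  "heard"
[2,3] (S\PP)\(PP/S)  lex  "often"
[1,3] S\PP  <  k=2
[0,3] S  <  k=1

[0,3] S   <
  [0,1] "every" : PP
  [1,3] S\PP   <
    [1,2] "heard" : PP/S
    [2,3] "often" : (S\PP)\(PP/S)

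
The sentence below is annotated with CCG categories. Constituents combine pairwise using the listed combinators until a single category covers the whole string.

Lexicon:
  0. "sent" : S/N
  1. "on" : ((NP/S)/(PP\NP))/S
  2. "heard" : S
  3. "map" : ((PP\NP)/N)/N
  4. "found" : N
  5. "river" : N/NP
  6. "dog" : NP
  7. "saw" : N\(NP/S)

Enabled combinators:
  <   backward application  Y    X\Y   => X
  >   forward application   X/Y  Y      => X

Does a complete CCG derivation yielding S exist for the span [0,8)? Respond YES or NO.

YES

[0,8] S   >
  [0,1] "sent" : S/N
  [1,8] N   <
    [1,7] NP/S   >
      [1,3] (NP/S)/(PP\NP)   >
        [1,2] "on" : ((NP/S)/(PP\NP))/S
        [2,3] "heard" : S
      [3,7] PP\NP   >
        [3,5] (PP\NP)/N   >
          [3,4] "map" : ((PP\NP)/N)/N
          [4,5] "found" : N
        [5,7] N   >
          [5,6] "river" : N/NP
          [6,7] "dog" : NP
    [7,8] "saw" : N\(NP/S)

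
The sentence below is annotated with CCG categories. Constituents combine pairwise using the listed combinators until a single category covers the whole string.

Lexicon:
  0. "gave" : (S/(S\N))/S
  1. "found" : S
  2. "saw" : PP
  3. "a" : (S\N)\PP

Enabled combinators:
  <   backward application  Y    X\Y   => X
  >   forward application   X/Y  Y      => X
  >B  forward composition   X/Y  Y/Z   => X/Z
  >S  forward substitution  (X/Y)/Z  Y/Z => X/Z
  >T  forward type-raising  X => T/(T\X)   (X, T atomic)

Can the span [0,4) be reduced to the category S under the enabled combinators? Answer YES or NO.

[0,4] S   >
  [0,2] S/(S\N)   >
    [0,1] "gave" : (S/(S\N))/S
    [1,2] "found" : S
  [2,4] S\N   <
    [2,3] "saw" : PP
    [3,4] "a" : (S\N)\PP

YES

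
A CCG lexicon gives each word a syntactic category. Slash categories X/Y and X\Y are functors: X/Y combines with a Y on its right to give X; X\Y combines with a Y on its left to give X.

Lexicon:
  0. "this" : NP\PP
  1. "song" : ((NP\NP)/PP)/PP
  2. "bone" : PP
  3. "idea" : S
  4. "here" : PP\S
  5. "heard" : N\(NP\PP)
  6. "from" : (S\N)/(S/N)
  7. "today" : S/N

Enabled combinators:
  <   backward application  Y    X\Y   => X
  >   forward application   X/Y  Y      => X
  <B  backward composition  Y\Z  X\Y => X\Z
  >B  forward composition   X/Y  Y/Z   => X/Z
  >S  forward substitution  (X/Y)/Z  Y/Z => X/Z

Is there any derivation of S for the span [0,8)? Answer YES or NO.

YES

[0,8] S   <
  [0,6] N   <
    [0,5] NP\PP   <B
      [0,1] "this" : NP\PP
      [1,5] NP\NP   >
        [1,3] (NP\NP)/PP   >
          [1,2] "song" : ((NP\NP)/PP)/PP
          [2,3] "bone" : PP
        [3,5] PP   <
          [3,4] "idea" : S
          [4,5] "here" : PP\S
    [5,6] "heard" : N\(NP\PP)
  [6,8] S\N   >
    [6,7] "from" : (S\N)/(S/N)
    [7,8] "today" : S/N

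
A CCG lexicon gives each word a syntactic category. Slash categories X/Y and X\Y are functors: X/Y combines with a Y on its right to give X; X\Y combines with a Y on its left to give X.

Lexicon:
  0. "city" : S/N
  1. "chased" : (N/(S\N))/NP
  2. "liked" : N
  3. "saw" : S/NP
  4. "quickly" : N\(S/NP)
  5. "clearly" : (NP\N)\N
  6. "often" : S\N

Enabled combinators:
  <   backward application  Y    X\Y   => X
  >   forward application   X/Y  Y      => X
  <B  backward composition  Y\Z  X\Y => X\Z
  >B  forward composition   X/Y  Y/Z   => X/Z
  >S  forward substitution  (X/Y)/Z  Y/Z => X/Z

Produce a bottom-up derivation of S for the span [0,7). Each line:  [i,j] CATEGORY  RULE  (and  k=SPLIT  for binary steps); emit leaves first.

[0,1] S/N  lex  "city"
[1,2] (N/(S\N))/NP  lex  "chased"
[2,3] N  lex  "liked"
[3,4] S/NP  lex  "saw"
[4,5] N\(S/NP)  lex  "quickly"
[3,5] N  <  k=4
[5,6] (NP\N)\N  lex  "clearly"
[3,6] NP\N  <  k=5
[2,6] NP  <  k=3
[1,6] N/(S\N)  >  k=2
[6,7] S\N  lex  "often"
[1,7] N  >  k=6
[0,7] S  >  k=1

[0,7] S   >
  [0,1] "city" : S/N
  [1,7] N   >
    [1,6] N/(S\N)   >
      [1,2] "chased" : (N/(S\N))/NP
      [2,6] NP   <
        [2,3] "liked" : N
        [3,6] NP\N   <
          [3,5] N   <
            [3,4] "saw" : S/NP
            [4,5] "quickly" : N\(S/NP)
          [5,6] "clearly" : (NP\N)\N
    [6,7] "often" : S\N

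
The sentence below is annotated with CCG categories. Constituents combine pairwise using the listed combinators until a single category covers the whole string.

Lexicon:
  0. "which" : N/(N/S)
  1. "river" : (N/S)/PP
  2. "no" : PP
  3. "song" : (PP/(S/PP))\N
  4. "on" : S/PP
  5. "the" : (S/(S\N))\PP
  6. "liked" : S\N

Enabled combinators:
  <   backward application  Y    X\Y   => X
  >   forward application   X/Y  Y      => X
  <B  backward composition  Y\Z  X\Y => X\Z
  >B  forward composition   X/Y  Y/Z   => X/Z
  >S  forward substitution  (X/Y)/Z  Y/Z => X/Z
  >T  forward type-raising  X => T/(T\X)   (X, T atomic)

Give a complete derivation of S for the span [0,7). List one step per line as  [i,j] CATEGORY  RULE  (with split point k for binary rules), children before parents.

[0,7] S   >
  [0,6] S/(S\N)   <
    [0,5] PP   >
      [0,4] PP/(S/PP)   <
        [0,3] N   >
          [0,2] N/PP   >B
            [0,1] "which" : N/(N/S)
            [1,2] "river" : (N/S)/PP
          [2,3] "no" : PP
        [3,4] "song" : (PP/(S/PP))\N
      [4,5] "on" : S/PP
    [5,6] "the" : (S/(S\N))\PP
  [6,7] "liked" : S\N

[0,1] N/(N/S)  lex  "which"
[1,2] (N/S)/PP  lex  "river"
[0,2] N/PP  >B  k=1
[2,3] PP  lex  "no"
[0,3] N  >  k=2
[3,4] (PP/(S/PP))\N  lex  "song"
[0,4] PP/(S/PP)  <  k=3
[4,5] S/PP  lex  "on"
[0,5] PP  >  k=4
[5,6] (S/(S\N))\PP  lex  "the"
[0,6] S/(S\N)  <  k=5
[6,7] S\N  lex  "liked"
[0,7] S  >  k=6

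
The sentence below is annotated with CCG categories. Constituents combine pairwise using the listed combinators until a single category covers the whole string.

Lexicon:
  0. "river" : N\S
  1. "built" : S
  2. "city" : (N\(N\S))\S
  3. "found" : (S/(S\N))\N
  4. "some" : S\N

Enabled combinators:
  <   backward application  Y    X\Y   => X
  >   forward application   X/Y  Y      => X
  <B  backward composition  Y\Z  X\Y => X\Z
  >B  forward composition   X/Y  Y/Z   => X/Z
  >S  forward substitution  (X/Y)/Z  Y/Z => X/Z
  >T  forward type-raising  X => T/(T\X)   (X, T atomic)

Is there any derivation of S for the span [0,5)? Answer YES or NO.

YES

[0,5] S   >
  [0,4] S/(S\N)   <
    [0,3] N   <
      [0,1] "river" : N\S
      [1,3] N\(N\S)   <
        [1,2] "built" : S
        [2,3] "city" : (N\(N\S))\S
    [3,4] "found" : (S/(S\N))\N
  [4,5] "some" : S\N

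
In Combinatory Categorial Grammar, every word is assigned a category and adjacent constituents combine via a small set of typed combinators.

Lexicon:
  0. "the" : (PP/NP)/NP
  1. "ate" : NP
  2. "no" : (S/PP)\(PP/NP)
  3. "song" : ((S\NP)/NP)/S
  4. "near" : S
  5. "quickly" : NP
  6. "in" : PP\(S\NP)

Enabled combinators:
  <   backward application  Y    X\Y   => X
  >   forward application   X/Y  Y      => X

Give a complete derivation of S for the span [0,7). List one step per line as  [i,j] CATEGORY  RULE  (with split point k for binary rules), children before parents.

[0,1] (PP/NP)/NP  lex  "the"
[1,2] NP  lex  "ate"
[0,2] PP/NP  >  k=1
[2,3] (S/PP)\(PP/NP)  lex  "no"
[0,3] S/PP  <  k=2
[3,4] ((S\NP)/NP)/S  lex  "song"
[4,5] S  lex  "near"
[3,5] (S\NP)/NP  >  k=4
[5,6] NP  lex  "quickly"
[3,6] S\NP  >  k=5
[6,7] PP\(S\NP)  lex  "in"
[3,7] PP  <  k=6
[0,7] S  >  k=3

[0,7] S   >
  [0,3] S/PP   <
    [0,2] PP/NP   >
      [0,1] "the" : (PP/NP)/NP
      [1,2] "ate" : NP
    [2,3] "no" : (S/PP)\(PP/NP)
  [3,7] PP   <
    [3,6] S\NP   >
      [3,5] (S\NP)/NP   >
        [3,4] "song" : ((S\NP)/NP)/S
        [4,5] "near" : S
      [5,6] "quickly" : NP
    [6,7] "in" : PP\(S\NP)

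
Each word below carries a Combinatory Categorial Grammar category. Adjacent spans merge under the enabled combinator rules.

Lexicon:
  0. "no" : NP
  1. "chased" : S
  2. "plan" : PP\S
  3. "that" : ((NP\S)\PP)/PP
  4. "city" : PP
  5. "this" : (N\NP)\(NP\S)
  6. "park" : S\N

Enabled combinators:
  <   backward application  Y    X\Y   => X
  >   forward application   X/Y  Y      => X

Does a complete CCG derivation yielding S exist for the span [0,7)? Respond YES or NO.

[0,7] S   <
  [0,6] N   <
    [0,1] "no" : NP
    [1,6] N\NP   <
      [1,5] NP\S   <
        [1,3] PP   <
          [1,2] "chased" : S
          [2,3] "plan" : PP\S
        [3,5] (NP\S)\PP   >
          [3,4] "that" : ((NP\S)\PP)/PP
          [4,5] "city" : PP
      [5,6] "this" : (N\NP)\(NP\S)
  [6,7] "park" : S\N

YES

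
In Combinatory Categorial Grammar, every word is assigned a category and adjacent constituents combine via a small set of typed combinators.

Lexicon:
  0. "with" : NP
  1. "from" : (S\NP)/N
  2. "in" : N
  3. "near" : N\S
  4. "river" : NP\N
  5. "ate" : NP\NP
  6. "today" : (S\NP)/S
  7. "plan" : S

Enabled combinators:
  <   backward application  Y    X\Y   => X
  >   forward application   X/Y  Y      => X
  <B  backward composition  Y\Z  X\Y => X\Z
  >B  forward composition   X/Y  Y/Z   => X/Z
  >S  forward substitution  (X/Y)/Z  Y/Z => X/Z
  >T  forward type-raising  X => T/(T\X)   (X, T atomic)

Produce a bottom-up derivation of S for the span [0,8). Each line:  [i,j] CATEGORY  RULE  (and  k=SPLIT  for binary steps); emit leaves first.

[0,1] NP  lex  "with"
[1,2] (S\NP)/N  lex  "from"
[2,3] N  lex  "in"
[1,3] S\NP  >  k=2
[0,3] S  <  k=1
[3,4] N\S  lex  "near"
[0,4] N  <  k=3
[4,5] NP\N  lex  "river"
[5,6] NP\NP  lex  "ate"
[4,6] NP\N  <B  k=5
[6,7] (S\NP)/S  lex  "today"
[7,8] S  lex  "plan"
[6,8] S\NP  >  k=7
[4,8] S\N  <B  k=6
[0,8] S  <  k=4

[0,8] S   <
  [0,4] N   <
    [0,3] S   <
      [0,1] "with" : NP
      [1,3] S\NP   >
        [1,2] "from" : (S\NP)/N
        [2,3] "in" : N
    [3,4] "near" : N\S
  [4,8] S\N   <B
    [4,6] NP\N   <B
      [4,5] "river" : NP\N
      [5,6] "ate" : NP\NP
    [6,8] S\NP   >
      [6,7] "today" : (S\NP)/S
      [7,8] "plan" : S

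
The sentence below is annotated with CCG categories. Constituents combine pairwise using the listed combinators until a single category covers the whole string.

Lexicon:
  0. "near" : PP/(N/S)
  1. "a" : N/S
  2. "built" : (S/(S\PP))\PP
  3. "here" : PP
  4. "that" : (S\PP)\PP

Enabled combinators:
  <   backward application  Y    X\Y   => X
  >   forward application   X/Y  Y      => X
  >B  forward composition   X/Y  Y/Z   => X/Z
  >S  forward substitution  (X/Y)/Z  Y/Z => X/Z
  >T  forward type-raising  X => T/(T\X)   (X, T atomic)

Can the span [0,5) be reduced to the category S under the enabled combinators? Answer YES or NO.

YES

[0,5] S   >
  [0,3] S/(S\PP)   <
    [0,2] PP   >
      [0,1] "near" : PP/(N/S)
      [1,2] "a" : N/S
    [2,3] "built" : (S/(S\PP))\PP
  [3,5] S\PP   <
    [3,4] "here" : PP
    [4,5] "that" : (S\PP)\PP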